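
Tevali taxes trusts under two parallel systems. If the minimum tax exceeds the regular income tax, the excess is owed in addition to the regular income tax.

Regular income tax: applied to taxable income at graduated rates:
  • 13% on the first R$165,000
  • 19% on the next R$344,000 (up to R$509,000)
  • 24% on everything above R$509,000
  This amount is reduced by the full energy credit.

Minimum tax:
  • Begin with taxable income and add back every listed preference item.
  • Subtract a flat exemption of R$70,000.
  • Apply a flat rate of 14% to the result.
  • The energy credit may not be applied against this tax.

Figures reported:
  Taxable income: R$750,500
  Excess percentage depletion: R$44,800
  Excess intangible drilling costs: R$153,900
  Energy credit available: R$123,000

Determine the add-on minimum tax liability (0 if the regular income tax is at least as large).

Minimum tax:
  Adjusted income: R$750,500 + R$44,800 + R$153,900 = R$949,200
  Less exemption R$70,000 → base R$879,200
  R$879,200 × 14% = R$123,088

Regular income tax:
  R$165,000 × 13% = R$21,450
  R$344,000 × 19% = R$65,360
  R$241,500 × 24% = R$57,960
  → R$144,770
  Less energy credit R$123,000 → R$21,770

Excess of minimum tax over regular income tax: R$123,088 − R$21,770 = R$101,318.

R$101,318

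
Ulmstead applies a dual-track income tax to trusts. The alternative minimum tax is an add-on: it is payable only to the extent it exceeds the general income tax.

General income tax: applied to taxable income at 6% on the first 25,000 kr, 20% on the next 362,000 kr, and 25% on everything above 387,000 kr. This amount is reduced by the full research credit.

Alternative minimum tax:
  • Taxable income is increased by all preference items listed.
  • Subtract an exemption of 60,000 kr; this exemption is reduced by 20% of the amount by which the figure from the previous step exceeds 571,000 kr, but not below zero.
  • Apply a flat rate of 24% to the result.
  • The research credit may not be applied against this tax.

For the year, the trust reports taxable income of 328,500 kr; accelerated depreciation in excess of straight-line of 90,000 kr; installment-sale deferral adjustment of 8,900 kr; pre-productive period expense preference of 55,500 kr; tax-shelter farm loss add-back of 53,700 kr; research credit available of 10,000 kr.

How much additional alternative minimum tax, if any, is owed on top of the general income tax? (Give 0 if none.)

62,184 kr

General income tax:
  25,000 kr × 6% = 1,500 kr
  303,500 kr × 20% = 60,700 kr
  → 62,200 kr
  Less research credit 10,000 kr → 52,200 kr

Alternative minimum tax:
  Adjusted income: 328,500 kr + 90,000 kr + 8,900 kr + 55,500 kr + 53,700 kr = 536,600 kr
  Exemption: 536,600 kr ≤ 571,000 kr, so full 60,000 kr applies
  Base: 536,600 kr − 60,000 kr = 476,600 kr
  476,600 kr × 24% = 114,384 kr

Excess of alternative minimum tax over general income tax: 114,384 kr − 52,200 kr = 62,184 kr.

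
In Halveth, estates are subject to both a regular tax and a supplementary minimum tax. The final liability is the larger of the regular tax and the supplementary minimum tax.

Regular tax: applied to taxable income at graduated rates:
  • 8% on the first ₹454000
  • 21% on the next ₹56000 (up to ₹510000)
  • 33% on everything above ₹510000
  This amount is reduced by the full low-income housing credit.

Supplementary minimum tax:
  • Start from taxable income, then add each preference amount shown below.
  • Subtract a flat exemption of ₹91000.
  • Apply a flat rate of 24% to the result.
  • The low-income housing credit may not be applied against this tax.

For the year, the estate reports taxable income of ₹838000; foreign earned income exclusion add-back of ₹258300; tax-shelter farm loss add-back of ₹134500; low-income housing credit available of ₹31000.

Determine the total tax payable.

Supplementary minimum tax:
  Adjusted income: ₹838000 + ₹258300 + ₹134500 = ₹1230800
  Less exemption ₹91000 → base ₹1139800
  ₹1139800 × 24% = ₹273552

Regular tax:
  ₹454000 × 8% = ₹36320
  ₹56000 × 21% = ₹11760
  ₹328000 × 33% = ₹108240
  → ₹156320
  Less low-income housing credit ₹31000 → ₹125320

₹273552 > ₹125320, so the supplementary minimum tax is the binding amount.

₹273552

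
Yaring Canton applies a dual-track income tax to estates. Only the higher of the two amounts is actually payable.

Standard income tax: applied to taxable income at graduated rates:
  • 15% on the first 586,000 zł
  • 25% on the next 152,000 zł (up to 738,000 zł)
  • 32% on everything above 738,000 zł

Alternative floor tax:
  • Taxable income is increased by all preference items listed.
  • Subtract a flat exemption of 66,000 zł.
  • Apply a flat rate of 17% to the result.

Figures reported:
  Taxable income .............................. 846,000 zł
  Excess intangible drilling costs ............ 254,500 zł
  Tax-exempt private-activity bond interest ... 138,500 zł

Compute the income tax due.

Standard income tax:
  586,000 zł × 15% = 87,900 zł
  152,000 zł × 25% = 38,000 zł
  108,000 zł × 32% = 34,560 zł
  → 160,460 zł

Alternative floor tax:
  Adjusted income: 846,000 zł + 254,500 zł + 138,500 zł = 1,239,000 zł
  Less exemption 66,000 zł → base 1,173,000 zł
  1,173,000 zł × 17% = 199,410 zł

199,410 zł > 160,460 zł, so the alternative floor tax is the binding amount.

199,410 zł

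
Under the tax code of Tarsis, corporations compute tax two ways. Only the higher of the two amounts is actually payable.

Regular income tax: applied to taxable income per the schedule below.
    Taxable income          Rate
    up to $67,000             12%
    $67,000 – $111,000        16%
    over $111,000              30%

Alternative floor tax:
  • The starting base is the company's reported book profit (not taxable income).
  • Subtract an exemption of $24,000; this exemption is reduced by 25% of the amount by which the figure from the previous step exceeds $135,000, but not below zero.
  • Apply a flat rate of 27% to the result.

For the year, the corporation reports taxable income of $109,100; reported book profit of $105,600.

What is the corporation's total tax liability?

Alternative floor tax:
  Base (reported book profit): $105,600
  Exemption: $105,600 ≤ $135,000, so full $24,000 applies
  Base: $105,600 − $24,000 = $81,600
  $81,600 × 27% = $22,032

Regular income tax:
  $67,000 × 12% = $8,040
  $42,100 × 16% = $6,736
  → $14,776

$22,032 > $14,776, so the alternative floor tax is the binding amount.

$22,032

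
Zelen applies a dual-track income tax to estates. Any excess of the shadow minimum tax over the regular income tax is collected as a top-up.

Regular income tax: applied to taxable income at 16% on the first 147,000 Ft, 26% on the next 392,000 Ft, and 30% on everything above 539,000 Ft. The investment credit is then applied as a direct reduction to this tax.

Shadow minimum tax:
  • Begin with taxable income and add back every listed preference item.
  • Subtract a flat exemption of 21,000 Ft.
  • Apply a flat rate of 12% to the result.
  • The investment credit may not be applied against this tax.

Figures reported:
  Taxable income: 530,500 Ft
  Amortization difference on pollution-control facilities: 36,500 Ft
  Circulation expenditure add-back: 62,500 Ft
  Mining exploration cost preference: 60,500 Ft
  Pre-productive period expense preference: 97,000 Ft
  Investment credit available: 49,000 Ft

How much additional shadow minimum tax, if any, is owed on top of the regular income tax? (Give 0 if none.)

17,690 Ft

Regular income tax:
  147,000 Ft × 16% = 23,520 Ft
  383,500 Ft × 26% = 99,710 Ft
  → 123,230 Ft
  Less investment credit 49,000 Ft → 74,230 Ft

Shadow minimum tax:
  Adjusted income: 530,500 Ft + 36,500 Ft + 62,500 Ft + 60,500 Ft + 97,000 Ft = 787,000 Ft
  Less exemption 21,000 Ft → base 766,000 Ft
  766,000 Ft × 12% = 91,920 Ft

Excess of shadow minimum tax over regular income tax: 91,920 Ft − 74,230 Ft = 17,690 Ft.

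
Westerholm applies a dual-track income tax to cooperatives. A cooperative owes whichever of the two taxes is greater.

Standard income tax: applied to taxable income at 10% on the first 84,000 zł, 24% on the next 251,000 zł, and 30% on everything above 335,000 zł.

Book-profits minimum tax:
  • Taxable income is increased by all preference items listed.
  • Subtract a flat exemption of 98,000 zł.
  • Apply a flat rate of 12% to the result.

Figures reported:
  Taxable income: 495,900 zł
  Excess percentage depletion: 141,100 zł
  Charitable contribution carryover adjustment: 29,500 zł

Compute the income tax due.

116,910 zł

Standard income tax:
  84,000 zł × 10% = 8,400 zł
  251,000 zł × 24% = 60,240 zł
  160,900 zł × 30% = 48,270 zł
  → 116,910 zł

Book-profits minimum tax:
  Adjusted income: 495,900 zł + 141,100 zł + 29,500 zł = 666,500 zł
  Less exemption 98,000 zł → base 568,500 zł
  568,500 zł × 12% = 68,220 zł

116,910 zł > 68,220 zł, so the standard income tax governs.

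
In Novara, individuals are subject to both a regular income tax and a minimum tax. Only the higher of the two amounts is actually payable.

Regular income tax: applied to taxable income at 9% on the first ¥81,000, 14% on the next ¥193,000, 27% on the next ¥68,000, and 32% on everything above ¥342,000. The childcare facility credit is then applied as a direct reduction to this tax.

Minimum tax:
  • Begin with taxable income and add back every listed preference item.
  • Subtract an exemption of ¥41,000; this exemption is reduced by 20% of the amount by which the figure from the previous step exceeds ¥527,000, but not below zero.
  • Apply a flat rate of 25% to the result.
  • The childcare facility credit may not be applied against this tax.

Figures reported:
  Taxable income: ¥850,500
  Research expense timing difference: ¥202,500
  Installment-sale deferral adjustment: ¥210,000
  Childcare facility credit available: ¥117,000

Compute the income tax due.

Minimum tax:
  Adjusted income: ¥850,500 + ¥202,500 + ¥210,000 = ¥1,263,000
  Exemption: 20% × (¥1,263,000 − ¥527,000) = ¥147,200 ≥ ¥41,000, so the exemption is fully phased out
  Base: ¥1,263,000 − ¥0 = ¥1,263,000
  ¥1,263,000 × 25% = ¥315,750

Regular income tax:
  ¥81,000 × 9% = ¥7,290
  ¥193,000 × 14% = ¥27,020
  ¥68,000 × 27% = ¥18,360
  ¥508,500 × 32% = ¥162,720
  → ¥215,390
  Less childcare facility credit ¥117,000 → ¥98,390

¥315,750 > ¥98,390, so the minimum tax is the binding amount.

¥315,750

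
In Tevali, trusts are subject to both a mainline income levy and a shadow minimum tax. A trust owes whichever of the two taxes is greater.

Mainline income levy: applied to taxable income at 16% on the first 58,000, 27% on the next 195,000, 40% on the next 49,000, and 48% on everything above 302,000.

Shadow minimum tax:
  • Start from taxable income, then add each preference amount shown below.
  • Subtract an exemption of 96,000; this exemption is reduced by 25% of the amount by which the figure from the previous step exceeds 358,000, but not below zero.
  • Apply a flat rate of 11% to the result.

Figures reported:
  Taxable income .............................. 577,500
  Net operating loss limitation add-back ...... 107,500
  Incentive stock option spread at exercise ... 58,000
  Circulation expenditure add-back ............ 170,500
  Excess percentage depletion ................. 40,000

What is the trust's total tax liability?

213,770

Mainline income levy:
  58,000 × 16% = 9,280
  195,000 × 27% = 52,650
  49,000 × 40% = 19,600
  275,500 × 48% = 132,240
  → 213,770

Shadow minimum tax:
  Adjusted income: 577,500 + 107,500 + 58,000 + 170,500 + 40,000 = 953,500
  Exemption: 25% × (953,500 − 358,000) = 148,875 ≥ 96,000, so the exemption is fully phased out
  Base: 953,500 − 0 = 953,500
  953,500 × 11% = 104,885

213,770 > 104,885, so the mainline income levy governs.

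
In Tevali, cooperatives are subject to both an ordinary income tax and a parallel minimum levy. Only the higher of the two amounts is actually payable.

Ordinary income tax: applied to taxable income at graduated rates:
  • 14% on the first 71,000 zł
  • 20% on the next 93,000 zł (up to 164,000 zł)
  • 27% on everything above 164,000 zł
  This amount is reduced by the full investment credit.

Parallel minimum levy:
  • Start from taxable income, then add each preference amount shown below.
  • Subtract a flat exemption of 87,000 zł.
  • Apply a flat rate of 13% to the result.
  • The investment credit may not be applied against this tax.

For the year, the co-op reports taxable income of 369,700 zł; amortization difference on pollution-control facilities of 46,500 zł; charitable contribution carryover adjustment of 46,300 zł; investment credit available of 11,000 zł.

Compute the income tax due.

Ordinary income tax:
  71,000 zł × 14% = 9,940 zł
  93,000 zł × 20% = 18,600 zł
  205,700 zł × 27% = 55,539 zł
  → 84,079 zł
  Less investment credit 11,000 zł → 73,079 zł

Parallel minimum levy:
  Adjusted income: 369,700 zł + 46,500 zł + 46,300 zł = 462,500 zł
  Less exemption 87,000 zł → base 375,500 zł
  375,500 zł × 13% = 48,815 zł

73,079 zł > 48,815 zł, so the ordinary income tax governs.

73,079 zł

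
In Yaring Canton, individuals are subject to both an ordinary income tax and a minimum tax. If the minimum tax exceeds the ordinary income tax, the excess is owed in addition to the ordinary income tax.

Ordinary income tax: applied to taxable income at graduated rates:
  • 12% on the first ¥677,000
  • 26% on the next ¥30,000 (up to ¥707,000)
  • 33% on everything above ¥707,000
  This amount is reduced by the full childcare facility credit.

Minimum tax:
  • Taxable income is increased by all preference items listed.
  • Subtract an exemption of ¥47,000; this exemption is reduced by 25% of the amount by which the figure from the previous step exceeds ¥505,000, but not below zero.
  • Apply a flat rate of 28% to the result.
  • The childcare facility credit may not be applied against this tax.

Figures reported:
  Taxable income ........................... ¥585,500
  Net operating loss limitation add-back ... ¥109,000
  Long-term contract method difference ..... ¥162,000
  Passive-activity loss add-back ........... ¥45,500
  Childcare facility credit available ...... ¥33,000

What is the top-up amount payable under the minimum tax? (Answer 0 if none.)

Minimum tax:
  Adjusted income: ¥585,500 + ¥109,000 + ¥162,000 + ¥45,500 = ¥902,000
  Exemption: 25% × (¥902,000 − ¥505,000) = ¥99,250 ≥ ¥47,000, so the exemption is fully phased out
  Base: ¥902,000 − ¥0 = ¥902,000
  ¥902,000 × 28% = ¥252,560

Ordinary income tax:
  ¥585,500 × 12% = ¥70,260
  Less childcare facility credit ¥33,000 → ¥37,260

Excess of minimum tax over ordinary income tax: ¥252,560 − ¥37,260 = ¥215,300.

¥215,300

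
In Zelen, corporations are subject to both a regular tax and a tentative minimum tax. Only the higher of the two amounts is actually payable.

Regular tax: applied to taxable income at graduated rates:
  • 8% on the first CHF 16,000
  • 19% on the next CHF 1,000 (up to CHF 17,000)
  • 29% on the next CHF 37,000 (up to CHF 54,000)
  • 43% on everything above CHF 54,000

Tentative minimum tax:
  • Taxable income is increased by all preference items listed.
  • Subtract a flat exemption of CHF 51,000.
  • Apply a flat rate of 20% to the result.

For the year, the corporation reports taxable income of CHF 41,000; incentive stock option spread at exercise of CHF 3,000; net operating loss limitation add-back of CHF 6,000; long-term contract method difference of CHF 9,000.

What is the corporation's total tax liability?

Regular tax:
  CHF 16,000 × 8% = CHF 1,280
  CHF 1,000 × 19% = CHF 190
  CHF 24,000 × 29% = CHF 6,960
  → CHF 8,430

Tentative minimum tax:
  Adjusted income: CHF 41,000 + CHF 3,000 + CHF 6,000 + CHF 9,000 = CHF 59,000
  Less exemption CHF 51,000 → base CHF 8,000
  CHF 8,000 × 20% = CHF 1,600

CHF 8,430 > CHF 1,600, so the regular tax governs.

CHF 8,430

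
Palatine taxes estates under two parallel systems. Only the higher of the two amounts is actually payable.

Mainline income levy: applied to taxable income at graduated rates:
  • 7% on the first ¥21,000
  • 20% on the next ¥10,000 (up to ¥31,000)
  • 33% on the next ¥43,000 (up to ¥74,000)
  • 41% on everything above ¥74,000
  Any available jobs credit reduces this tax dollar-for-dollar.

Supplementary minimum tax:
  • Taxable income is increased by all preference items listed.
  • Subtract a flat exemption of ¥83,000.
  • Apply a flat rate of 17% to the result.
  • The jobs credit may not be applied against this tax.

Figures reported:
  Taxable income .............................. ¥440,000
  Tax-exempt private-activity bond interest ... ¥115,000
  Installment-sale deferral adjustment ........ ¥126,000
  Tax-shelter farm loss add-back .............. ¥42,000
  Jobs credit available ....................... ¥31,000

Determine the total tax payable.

¥136,720

Supplementary minimum tax:
  Adjusted income: ¥440,000 + ¥115,000 + ¥126,000 + ¥42,000 = ¥723,000
  Less exemption ¥83,000 → base ¥640,000
  ¥640,000 × 17% = ¥108,800

Mainline income levy:
  ¥21,000 × 7% = ¥1,470
  ¥10,000 × 20% = ¥2,000
  ¥43,000 × 33% = ¥14,190
  ¥366,000 × 41% = ¥150,060
  → ¥167,720
  Less jobs credit ¥31,000 → ¥136,720

¥136,720 > ¥108,800, so the mainline income levy governs.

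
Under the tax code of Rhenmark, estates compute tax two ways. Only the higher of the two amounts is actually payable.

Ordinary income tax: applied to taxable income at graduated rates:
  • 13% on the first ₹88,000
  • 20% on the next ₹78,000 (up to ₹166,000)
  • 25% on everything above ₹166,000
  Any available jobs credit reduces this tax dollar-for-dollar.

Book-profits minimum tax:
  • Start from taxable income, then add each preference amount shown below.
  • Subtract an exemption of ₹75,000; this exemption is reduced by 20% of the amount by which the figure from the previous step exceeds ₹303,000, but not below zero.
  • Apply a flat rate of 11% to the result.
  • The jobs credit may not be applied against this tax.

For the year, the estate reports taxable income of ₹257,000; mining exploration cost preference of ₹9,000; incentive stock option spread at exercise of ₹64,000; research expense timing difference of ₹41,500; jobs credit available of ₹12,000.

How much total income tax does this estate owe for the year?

Book-profits minimum tax:
  Adjusted income: ₹257,000 + ₹9,000 + ₹64,000 + ₹41,500 = ₹371,500
  Exemption: ₹75,000 − 20% × (₹371,500 − ₹303,000) = ₹75,000 − ₹13,700 = ₹61,300
  Base: ₹371,500 − ₹61,300 = ₹310,200
  ₹310,200 × 11% = ₹34,122

Ordinary income tax:
  ₹88,000 × 13% = ₹11,440
  ₹78,000 × 20% = ₹15,600
  ₹91,000 × 25% = ₹22,750
  → ₹49,790
  Less jobs credit ₹12,000 → ₹37,790

₹37,790 > ₹34,122, so the ordinary income tax governs.

₹37,790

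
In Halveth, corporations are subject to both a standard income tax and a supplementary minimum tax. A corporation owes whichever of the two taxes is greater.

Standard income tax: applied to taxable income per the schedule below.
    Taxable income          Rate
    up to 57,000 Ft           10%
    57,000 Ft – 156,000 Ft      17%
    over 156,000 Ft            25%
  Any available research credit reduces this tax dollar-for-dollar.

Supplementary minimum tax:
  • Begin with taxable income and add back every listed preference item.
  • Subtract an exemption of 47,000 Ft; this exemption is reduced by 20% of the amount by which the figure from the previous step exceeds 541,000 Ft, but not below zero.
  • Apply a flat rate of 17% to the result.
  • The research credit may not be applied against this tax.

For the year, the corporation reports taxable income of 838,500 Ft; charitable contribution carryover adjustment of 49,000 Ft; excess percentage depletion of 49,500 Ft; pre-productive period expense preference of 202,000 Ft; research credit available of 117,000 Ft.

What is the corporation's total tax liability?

Supplementary minimum tax:
  Adjusted income: 838,500 Ft + 49,000 Ft + 49,500 Ft + 202,000 Ft = 1,139,000 Ft
  Exemption: 20% × (1,139,000 Ft − 541,000 Ft) = 119,600 Ft ≥ 47,000 Ft, so the exemption is fully phased out
  Base: 1,139,000 Ft − 0 Ft = 1,139,000 Ft
  1,139,000 Ft × 17% = 193,630 Ft

Standard income tax:
  57,000 Ft × 10% = 5,700 Ft
  99,000 Ft × 17% = 16,830 Ft
  682,500 Ft × 25% = 170,625 Ft
  → 193,155 Ft
  Less research credit 117,000 Ft → 76,155 Ft

193,630 Ft > 76,155 Ft, so the supplementary minimum tax is the binding amount.

193,630 Ft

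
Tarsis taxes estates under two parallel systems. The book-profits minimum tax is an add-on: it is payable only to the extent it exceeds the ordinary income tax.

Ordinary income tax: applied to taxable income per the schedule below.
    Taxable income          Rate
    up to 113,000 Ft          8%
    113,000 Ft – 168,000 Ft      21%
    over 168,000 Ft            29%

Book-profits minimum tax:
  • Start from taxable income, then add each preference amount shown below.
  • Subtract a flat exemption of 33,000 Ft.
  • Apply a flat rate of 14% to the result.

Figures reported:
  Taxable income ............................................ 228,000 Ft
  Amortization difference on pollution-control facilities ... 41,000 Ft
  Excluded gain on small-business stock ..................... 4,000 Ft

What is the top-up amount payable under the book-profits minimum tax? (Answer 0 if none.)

0 Ft

Book-profits minimum tax:
  Adjusted income: 228,000 Ft + 41,000 Ft + 4,000 Ft = 273,000 Ft
  Less exemption 33,000 Ft → base 240,000 Ft
  240,000 Ft × 14% = 33,600 Ft

Ordinary income tax:
  113,000 Ft × 8% = 9,040 Ft
  55,000 Ft × 21% = 11,550 Ft
  60,000 Ft × 29% = 17,400 Ft
  → 37,990 Ft

33,600 Ft ≤ 37,990 Ft, so no add-on is due.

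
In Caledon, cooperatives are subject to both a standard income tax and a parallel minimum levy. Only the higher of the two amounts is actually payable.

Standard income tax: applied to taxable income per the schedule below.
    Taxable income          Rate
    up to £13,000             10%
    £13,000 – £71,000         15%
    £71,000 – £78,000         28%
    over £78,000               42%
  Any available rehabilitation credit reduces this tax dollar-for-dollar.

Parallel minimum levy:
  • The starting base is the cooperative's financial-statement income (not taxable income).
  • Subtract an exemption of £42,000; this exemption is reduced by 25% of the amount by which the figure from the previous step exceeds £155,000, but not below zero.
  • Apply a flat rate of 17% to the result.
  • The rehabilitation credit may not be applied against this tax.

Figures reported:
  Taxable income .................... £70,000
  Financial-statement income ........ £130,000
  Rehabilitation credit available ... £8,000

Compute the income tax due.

£14,960

Standard income tax:
  £13,000 × 10% = £1,300
  £57,000 × 15% = £8,550
  → £9,850
  Less rehabilitation credit £8,000 → £1,850

Parallel minimum levy:
  Base (financial-statement income): £130,000
  Exemption: £130,000 ≤ £155,000, so full £42,000 applies
  Base: £130,000 − £42,000 = £88,000
  £88,000 × 17% = £14,960

£14,960 > £1,850, so the parallel minimum levy is the binding amount.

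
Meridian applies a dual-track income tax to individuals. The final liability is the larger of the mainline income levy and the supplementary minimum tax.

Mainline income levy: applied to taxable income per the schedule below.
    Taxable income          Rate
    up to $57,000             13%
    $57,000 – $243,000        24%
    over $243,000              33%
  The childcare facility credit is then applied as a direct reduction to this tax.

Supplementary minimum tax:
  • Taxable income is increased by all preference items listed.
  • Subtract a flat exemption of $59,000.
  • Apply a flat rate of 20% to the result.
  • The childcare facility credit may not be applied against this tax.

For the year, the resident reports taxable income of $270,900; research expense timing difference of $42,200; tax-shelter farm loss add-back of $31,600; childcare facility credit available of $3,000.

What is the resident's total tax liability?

Supplementary minimum tax:
  Adjusted income: $270,900 + $42,200 + $31,600 = $344,700
  Less exemption $59,000 → base $285,700
  $285,700 × 20% = $57,140

Mainline income levy:
  $57,000 × 13% = $7,410
  $186,000 × 24% = $44,640
  $27,900 × 33% = $9,207
  → $61,257
  Less childcare facility credit $3,000 → $58,257

$58,257 > $57,140, so the mainline income levy governs.

$58,257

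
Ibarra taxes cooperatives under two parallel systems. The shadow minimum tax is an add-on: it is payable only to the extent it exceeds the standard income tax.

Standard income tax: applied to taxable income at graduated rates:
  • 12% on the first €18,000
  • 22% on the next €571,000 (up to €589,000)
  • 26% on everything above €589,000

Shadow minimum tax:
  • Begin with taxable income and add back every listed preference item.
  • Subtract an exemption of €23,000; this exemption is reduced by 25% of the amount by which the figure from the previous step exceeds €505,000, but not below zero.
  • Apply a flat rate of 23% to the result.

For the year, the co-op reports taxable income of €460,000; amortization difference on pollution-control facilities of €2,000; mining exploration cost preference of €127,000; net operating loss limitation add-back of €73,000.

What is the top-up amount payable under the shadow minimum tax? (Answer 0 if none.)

€52,860

Standard income tax:
  €18,000 × 12% = €2,160
  €442,000 × 22% = €97,240
  → €99,400

Shadow minimum tax:
  Adjusted income: €460,000 + €2,000 + €127,000 + €73,000 = €662,000
  Exemption: 25% × (€662,000 − €505,000) = €39,250 ≥ €23,000, so the exemption is fully phased out
  Base: €662,000 − €0 = €662,000
  €662,000 × 23% = €152,260

Excess of shadow minimum tax over standard income tax: €152,260 − €99,400 = €52,860.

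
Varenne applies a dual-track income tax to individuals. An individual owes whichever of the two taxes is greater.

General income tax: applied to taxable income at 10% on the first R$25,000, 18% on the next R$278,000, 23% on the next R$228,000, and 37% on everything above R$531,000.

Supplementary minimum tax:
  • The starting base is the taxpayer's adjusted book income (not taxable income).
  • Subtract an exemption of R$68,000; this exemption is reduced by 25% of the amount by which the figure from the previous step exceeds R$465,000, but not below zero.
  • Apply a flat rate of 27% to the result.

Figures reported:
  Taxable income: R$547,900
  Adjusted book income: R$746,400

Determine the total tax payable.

General income tax:
  R$25,000 × 10% = R$2,500
  R$278,000 × 18% = R$50,040
  R$228,000 × 23% = R$52,440
  R$16,900 × 37% = R$6,253
  → R$111,233

Supplementary minimum tax:
  Base (adjusted book income): R$746,400
  Exemption: 25% × (R$746,400 − R$465,000) = R$70,350 ≥ R$68,000, so the exemption is fully phased out
  Base: R$746,400 − R$0 = R$746,400
  R$746,400 × 27% = R$201,528

R$201,528 > R$111,233, so the supplementary minimum tax is the binding amount.

R$201,528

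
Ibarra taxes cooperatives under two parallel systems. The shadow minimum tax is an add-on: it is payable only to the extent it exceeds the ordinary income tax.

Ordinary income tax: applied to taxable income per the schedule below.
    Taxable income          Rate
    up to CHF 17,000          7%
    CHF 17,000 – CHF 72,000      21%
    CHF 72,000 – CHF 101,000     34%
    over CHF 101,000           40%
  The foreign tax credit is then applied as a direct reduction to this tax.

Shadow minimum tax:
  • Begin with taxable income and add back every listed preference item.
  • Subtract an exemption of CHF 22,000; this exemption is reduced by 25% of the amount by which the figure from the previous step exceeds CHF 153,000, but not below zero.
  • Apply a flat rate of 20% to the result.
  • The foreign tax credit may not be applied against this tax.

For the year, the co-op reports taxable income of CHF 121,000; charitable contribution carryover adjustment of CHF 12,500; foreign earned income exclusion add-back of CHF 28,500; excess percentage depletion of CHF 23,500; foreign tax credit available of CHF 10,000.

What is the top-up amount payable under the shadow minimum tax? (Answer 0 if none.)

CHF 13,725

Ordinary income tax:
  CHF 17,000 × 7% = CHF 1,190
  CHF 55,000 × 21% = CHF 11,550
  CHF 29,000 × 34% = CHF 9,860
  CHF 20,000 × 40% = CHF 8,000
  → CHF 30,600
  Less foreign tax credit CHF 10,000 → CHF 20,600

Shadow minimum tax:
  Adjusted income: CHF 121,000 + CHF 12,500 + CHF 28,500 + CHF 23,500 = CHF 185,500
  Exemption: CHF 22,000 − 25% × (CHF 185,500 − CHF 153,000) = CHF 22,000 − CHF 8,125 = CHF 13,875
  Base: CHF 185,500 − CHF 13,875 = CHF 171,625
  CHF 171,625 × 20% = CHF 34,325

Excess of shadow minimum tax over ordinary income tax: CHF 34,325 − CHF 20,600 = CHF 13,725.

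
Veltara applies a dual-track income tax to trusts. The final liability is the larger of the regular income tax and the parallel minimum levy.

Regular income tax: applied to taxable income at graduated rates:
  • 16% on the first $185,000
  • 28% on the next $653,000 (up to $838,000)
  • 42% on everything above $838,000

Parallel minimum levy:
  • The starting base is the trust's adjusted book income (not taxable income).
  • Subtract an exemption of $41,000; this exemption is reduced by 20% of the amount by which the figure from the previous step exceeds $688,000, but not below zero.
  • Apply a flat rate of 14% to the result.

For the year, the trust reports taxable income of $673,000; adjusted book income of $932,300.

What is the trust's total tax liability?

Regular income tax:
  $185,000 × 16% = $29,600
  $488,000 × 28% = $136,640
  → $166,240

Parallel minimum levy:
  Base (adjusted book income): $932,300
  Exemption: 20% × ($932,300 − $688,000) = $48,860 ≥ $41,000, so the exemption is fully phased out
  Base: $932,300 − $0 = $932,300
  $932,300 × 14% = $130,522

$166,240 > $130,522, so the regular income tax governs.

$166,240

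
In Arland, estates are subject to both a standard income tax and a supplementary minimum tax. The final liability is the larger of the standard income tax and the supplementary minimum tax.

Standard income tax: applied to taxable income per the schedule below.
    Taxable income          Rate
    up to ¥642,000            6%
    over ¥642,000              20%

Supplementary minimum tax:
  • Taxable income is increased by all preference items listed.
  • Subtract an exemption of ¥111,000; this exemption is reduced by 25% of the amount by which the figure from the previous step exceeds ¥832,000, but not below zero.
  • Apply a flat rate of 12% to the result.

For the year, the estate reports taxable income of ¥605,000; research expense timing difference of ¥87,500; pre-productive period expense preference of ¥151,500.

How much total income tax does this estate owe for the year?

Standard income tax:
  ¥605,000 × 6% = ¥36,300

Supplementary minimum tax:
  Adjusted income: ¥605,000 + ¥87,500 + ¥151,500 = ¥844,000
  Exemption: ¥111,000 − 25% × (¥844,000 − ¥832,000) = ¥111,000 − ¥3,000 = ¥108,000
  Base: ¥844,000 − ¥108,000 = ¥736,000
  ¥736,000 × 12% = ¥88,320

¥88,320 > ¥36,300, so the supplementary minimum tax is the binding amount.

¥88,320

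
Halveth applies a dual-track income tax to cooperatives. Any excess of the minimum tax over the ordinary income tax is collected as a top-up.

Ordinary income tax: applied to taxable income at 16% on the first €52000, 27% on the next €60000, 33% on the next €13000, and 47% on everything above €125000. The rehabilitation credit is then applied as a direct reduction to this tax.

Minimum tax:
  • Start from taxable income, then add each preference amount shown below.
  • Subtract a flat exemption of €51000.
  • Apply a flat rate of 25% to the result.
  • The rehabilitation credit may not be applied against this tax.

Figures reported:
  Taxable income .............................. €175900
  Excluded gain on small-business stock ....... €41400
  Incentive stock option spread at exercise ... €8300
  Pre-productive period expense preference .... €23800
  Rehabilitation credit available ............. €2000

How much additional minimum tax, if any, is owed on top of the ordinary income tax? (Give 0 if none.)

€0

Ordinary income tax:
  €52000 × 16% = €8320
  €60000 × 27% = €16200
  €13000 × 33% = €4290
  €50900 × 47% = €23923
  → €52733
  Less rehabilitation credit €2000 → €50733

Minimum tax:
  Adjusted income: €175900 + €41400 + €8300 + €23800 = €249400
  Less exemption €51000 → base €198400
  €198400 × 25% = €49600

€49600 ≤ €50733, so no add-on is due.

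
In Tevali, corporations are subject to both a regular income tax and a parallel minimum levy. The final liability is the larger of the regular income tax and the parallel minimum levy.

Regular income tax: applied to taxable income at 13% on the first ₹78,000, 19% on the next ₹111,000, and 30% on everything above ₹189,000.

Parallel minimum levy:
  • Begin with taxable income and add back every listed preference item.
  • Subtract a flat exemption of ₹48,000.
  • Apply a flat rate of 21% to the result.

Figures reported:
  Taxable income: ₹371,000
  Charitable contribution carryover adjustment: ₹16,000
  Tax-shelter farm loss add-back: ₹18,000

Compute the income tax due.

Regular income tax:
  ₹78,000 × 13% = ₹10,140
  ₹111,000 × 19% = ₹21,090
  ₹182,000 × 30% = ₹54,600
  → ₹85,830

Parallel minimum levy:
  Adjusted income: ₹371,000 + ₹16,000 + ₹18,000 = ₹405,000
  Less exemption ₹48,000 → base ₹357,000
  ₹357,000 × 21% = ₹74,970

₹85,830 > ₹74,970, so the regular income tax governs.

₹85,830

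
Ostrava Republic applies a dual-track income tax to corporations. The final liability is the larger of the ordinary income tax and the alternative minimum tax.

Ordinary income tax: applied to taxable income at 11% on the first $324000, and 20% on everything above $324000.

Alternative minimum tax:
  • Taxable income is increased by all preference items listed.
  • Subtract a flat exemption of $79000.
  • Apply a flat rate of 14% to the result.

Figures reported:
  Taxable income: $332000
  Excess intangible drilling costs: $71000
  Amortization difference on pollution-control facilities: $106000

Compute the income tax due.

Ordinary income tax:
  $324000 × 11% = $35640
  $8000 × 20% = $1600
  → $37240

Alternative minimum tax:
  Adjusted income: $332000 + $71000 + $106000 = $509000
  Less exemption $79000 → base $430000
  $430000 × 14% = $60200

$60200 > $37240, so the alternative minimum tax is the binding amount.

$60200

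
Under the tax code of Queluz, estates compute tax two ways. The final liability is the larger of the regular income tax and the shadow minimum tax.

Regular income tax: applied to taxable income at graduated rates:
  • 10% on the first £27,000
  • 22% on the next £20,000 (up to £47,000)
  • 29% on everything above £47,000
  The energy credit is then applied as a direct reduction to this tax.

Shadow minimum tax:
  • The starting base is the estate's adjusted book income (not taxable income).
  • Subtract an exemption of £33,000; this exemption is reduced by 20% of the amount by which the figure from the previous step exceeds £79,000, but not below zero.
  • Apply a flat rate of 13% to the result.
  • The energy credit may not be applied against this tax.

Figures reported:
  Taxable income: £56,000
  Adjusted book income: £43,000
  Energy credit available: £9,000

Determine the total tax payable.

£1,300

Regular income tax:
  £27,000 × 10% = £2,700
  £20,000 × 22% = £4,400
  £9,000 × 29% = £2,610
  → £9,710
  Less energy credit £9,000 → £710

Shadow minimum tax:
  Base (adjusted book income): £43,000
  Exemption: £43,000 ≤ £79,000, so full £33,000 applies
  Base: £43,000 − £33,000 = £10,000
  £10,000 × 13% = £1,300

£1,300 > £710, so the shadow minimum tax is the binding amount.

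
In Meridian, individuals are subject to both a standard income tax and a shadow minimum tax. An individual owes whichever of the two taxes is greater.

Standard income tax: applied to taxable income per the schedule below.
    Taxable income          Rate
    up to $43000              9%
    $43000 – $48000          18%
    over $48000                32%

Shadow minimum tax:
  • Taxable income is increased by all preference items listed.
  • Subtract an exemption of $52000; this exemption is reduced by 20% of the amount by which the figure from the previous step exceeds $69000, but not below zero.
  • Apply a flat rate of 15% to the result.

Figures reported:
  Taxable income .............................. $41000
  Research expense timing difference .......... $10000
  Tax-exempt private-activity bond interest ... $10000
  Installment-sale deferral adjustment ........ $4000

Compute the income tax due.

$3690

Shadow minimum tax:
  Adjusted income: $41000 + $10000 + $10000 + $4000 = $65000
  Exemption: $65000 ≤ $69000, so full $52000 applies
  Base: $65000 − $52000 = $13000
  $13000 × 15% = $1950

Standard income tax:
  $41000 × 9% = $3690

$3690 > $1950, so the standard income tax governs.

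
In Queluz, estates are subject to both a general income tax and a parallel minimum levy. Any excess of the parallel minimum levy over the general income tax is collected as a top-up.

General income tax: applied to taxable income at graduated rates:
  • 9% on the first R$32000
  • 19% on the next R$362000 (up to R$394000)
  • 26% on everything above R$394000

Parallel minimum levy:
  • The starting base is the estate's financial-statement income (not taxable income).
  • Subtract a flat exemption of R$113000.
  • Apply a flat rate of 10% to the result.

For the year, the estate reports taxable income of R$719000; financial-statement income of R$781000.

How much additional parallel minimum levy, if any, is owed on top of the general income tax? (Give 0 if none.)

R$0

General income tax:
  R$32000 × 9% = R$2880
  R$362000 × 19% = R$68780
  R$325000 × 26% = R$84500
  → R$156160

Parallel minimum levy:
  Base (financial-statement income): R$781000
  Less exemption R$113000 → base R$668000
  R$668000 × 10% = R$66800

R$66800 ≤ R$156160, so no add-on is due.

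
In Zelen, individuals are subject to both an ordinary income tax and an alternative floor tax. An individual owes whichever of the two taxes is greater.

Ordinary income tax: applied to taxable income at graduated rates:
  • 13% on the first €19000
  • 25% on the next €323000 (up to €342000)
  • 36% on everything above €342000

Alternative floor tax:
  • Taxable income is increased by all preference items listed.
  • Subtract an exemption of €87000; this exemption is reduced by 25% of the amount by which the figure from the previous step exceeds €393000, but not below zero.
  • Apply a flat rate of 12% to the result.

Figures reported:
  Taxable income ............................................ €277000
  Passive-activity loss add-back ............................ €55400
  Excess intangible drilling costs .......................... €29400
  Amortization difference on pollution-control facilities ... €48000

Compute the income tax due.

€66970

Ordinary income tax:
  €19000 × 13% = €2470
  €258000 × 25% = €64500
  → €66970

Alternative floor tax:
  Adjusted income: €277000 + €55400 + €29400 + €48000 = €409800
  Exemption: €87000 − 25% × (€409800 − €393000) = €87000 − €4200 = €82800
  Base: €409800 − €82800 = €327000
  €327000 × 12% = €39240

€66970 > €39240, so the ordinary income tax governs.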